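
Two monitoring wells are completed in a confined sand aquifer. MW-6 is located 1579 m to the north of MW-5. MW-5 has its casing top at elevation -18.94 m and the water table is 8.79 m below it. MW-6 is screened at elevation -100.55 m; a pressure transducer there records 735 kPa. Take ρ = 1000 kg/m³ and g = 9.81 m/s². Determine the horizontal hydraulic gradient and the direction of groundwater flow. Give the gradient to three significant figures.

Total head at MW-5: h = -18.94 − 8.79 = -27.73 m.
Pressure head at MW-6: ψ = P/(ρg) = 735×1000 / (1000 × 9.81) = 74.92 m.
Total head at MW-6: h = z + ψ = -100.55 + 74.92 = -25.63 m.
Head difference: h(MW-5) − h(MW-6) = -27.73 − (-25.63) = -2.10 m.
Hydraulic gradient: i = |Δh| / L = 2.10 / 1579 = 0.00133.
Flow is from higher to lower head: from MW-6 toward MW-5, i.e. toward the south.

i ≈ 0.00133; groundwater flows toward the south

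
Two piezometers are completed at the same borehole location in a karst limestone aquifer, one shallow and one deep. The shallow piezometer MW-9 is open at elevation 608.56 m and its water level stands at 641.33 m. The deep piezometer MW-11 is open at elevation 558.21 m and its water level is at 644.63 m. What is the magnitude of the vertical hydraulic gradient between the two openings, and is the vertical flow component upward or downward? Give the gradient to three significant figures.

|i_v| ≈ 0.0655; vertical flow is upward

Total head at MW-9: h = 641.33 m (water level in the standpipe).
Total head at MW-11: h = 644.63 m.
Δh = h(MW-9) − h(MW-11) = 641.33 − 644.63 = -3.30 m.
Vertical separation Δz = 608.56 − 558.21 = 50.35 m.
|i_v| = |Δh| / Δz = 3.30 / 50.35 = 0.0655.
Head is higher in the deep piezometer, so vertical flow is upward (discharge condition).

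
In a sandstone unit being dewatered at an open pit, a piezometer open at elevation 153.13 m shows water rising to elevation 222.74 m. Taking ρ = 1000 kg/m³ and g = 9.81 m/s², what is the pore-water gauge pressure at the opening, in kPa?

Pressure head ψ = h − z = 222.74 − 153.13 = 69.61 m.
P = ρgψ = 1000 × 9.81 × 69.61 = 682874 Pa ≈ 683 kPa.

P ≈ 683 kPa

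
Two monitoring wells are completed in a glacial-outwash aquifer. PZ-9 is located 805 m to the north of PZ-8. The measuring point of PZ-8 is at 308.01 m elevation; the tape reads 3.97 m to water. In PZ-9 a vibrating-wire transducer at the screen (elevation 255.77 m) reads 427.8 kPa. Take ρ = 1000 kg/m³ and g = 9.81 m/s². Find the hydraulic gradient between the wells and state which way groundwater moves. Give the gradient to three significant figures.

Total head at PZ-8: h = 308.01 − 3.97 = 304.04 m.
Pressure head at PZ-9: ψ = P/(ρg) = 427.8×1000 / (1000 × 9.81) = 43.61 m.
Total head at PZ-9: h = z + ψ = 255.77 + 43.61 = 299.38 m.
Head difference: h(PZ-8) − h(PZ-9) = 304.04 − 299.38 = 4.66 m.
Hydraulic gradient: i = |Δh| / L = 4.66 / 805 = 0.00579.
Flow is from higher to lower head: from PZ-8 toward PZ-9, i.e. toward the north.

i ≈ 0.00579; groundwater flows toward the north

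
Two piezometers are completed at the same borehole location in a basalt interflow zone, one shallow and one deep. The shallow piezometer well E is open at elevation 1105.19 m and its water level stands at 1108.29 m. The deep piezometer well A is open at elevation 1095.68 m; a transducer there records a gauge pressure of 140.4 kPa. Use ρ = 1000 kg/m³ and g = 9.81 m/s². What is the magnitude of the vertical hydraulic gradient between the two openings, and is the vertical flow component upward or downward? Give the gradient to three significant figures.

Total head at well E: h = 1108.29 m (water level in the standpipe).
Pressure head at well A: ψ = P/(ρg) = 140.4×1000 / (1000 × 9.81) = 14.31 m.
Total head at well A: h = z + ψ = 1095.68 + 14.31 = 1109.99 m.
Δh = h(well E) − h(well A) = 1108.29 − 1109.99 = -1.70 m.
Vertical separation Δz = 1105.19 − 1095.68 = 9.51 m.
|i_v| = |Δh| / Δz = 1.70 / 9.51 = 0.179.
Head is higher in the deep piezometer, so vertical flow is upward (discharge condition).

|i_v| ≈ 0.179; vertical flow is upward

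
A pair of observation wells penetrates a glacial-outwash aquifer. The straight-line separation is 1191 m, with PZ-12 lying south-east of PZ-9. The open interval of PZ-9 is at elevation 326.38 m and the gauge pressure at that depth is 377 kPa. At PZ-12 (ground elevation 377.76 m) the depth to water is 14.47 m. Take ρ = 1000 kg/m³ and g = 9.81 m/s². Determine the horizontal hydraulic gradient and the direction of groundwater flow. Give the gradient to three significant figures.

i ≈ 0.00128; groundwater flows toward the south-east

Pressure head at PZ-9: ψ = P/(ρg) = 377×1000 / (1000 × 9.81) = 38.43 m.
Total head at PZ-9: h = z + ψ = 326.38 + 38.43 = 364.81 m.
Total head at PZ-12: h = 377.76 − 14.47 = 363.29 m.
Head difference: h(PZ-9) − h(PZ-12) = 364.81 − 363.29 = 1.52 m.
Hydraulic gradient: i = |Δh| / L = 1.52 / 1191 = 0.00128.
Flow is from higher to lower head: from PZ-9 toward PZ-12, i.e. toward the south-east.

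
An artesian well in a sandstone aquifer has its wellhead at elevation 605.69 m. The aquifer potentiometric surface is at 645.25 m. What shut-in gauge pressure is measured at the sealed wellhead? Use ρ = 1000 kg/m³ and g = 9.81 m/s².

Head above the cap: Δh = 645.25 − 605.69 = 39.56 m.
P = ρgΔh = 1000 × 9.81 × 39.56 = 388084 Pa ≈ 388 kPa.

P ≈ 388 kPa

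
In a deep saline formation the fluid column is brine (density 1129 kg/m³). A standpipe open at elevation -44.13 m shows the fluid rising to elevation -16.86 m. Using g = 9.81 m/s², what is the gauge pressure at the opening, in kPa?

Pressure head ψ = h − z = -16.86 − (-44.13) = 27.27 m.
P = ρgψ = 1129 × 9.81 × 27.27 = 302029 Pa ≈ 302 kPa.

P ≈ 302 kPa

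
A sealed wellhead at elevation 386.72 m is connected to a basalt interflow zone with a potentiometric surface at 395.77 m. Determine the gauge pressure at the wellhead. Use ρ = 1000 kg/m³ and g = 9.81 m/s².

P ≈ 88.8 kPa

Head above the cap: Δh = 395.77 − 386.72 = 9.05 m.
P = ρgΔh = 1000 × 9.81 × 9.05 = 88780 Pa ≈ 88.8 kPa.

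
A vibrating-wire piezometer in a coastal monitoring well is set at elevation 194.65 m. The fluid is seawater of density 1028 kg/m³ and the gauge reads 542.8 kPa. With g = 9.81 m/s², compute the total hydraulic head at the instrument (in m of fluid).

h ≈ 248.47 m

ψ = P/(ρg) = 542.8×1000 / (1028 × 9.81) = 53.82 m.
h = z + ψ = 194.65 + 53.82 = 248.47 m.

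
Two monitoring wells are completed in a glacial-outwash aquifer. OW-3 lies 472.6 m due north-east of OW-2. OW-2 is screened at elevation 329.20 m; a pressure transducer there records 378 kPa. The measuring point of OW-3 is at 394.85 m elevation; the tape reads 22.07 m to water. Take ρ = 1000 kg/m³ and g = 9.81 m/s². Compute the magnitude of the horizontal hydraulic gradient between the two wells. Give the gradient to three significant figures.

Pressure head at OW-2: ψ = P/(ρg) = 378×1000 / (1000 × 9.81) = 38.53 m.
Total head at OW-2: h = z + ψ = 329.20 + 38.53 = 367.73 m.
Total head at OW-3: h = 394.85 − 22.07 = 372.78 m.
Head difference: h(OW-2) − h(OW-3) = 367.73 − 372.78 = -5.05 m.
Hydraulic gradient: i = |Δh| / L = 5.05 / 472.6 = 0.0107.

i ≈ 0.0107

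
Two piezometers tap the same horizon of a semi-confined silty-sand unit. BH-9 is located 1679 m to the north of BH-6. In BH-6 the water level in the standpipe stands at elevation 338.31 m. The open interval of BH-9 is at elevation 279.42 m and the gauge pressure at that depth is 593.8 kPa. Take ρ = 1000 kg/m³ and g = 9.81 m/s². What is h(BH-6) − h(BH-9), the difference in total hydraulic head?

Δh ≈ -1.64 m

Total head at BH-6: h = 338.31 m (water level in the piezometer is the total head).
Pressure head at BH-9: ψ = P/(ρg) = 593.8×1000 / (1000 × 9.81) = 60.53 m.
Total head at BH-9: h = z + ψ = 279.42 + 60.53 = 339.95 m.
Head difference: h(BH-6) − h(BH-9) = 338.31 − 339.95 = -1.64 m.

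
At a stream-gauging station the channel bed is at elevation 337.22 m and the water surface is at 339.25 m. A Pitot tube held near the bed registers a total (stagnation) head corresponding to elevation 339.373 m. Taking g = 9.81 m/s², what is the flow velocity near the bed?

v ≈ 1.55 m/s

Near the bed, under hydrostatic conditions, the piezometric head (z + ψ) equals the free-surface elevation, 339.25 m.
Velocity head = total − piezometric = 339.373 − 339.25 = 0.123 m.
v = √(2g·h_v) = √(2 × 9.81 × 0.123) = 1.55 m/s.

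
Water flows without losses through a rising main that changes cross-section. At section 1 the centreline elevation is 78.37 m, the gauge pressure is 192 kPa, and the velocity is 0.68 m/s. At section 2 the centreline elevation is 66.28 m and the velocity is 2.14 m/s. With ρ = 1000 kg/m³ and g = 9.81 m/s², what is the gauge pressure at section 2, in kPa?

P₂ ≈ 309 kPa

Pressure head at 1: ψ₁ = P₁/(ρg) = 192×1000 / (1000 × 9.81) = 19.57 m.
Velocity heads: v₁²/2g = 0.68²/19.62 = 0.024 m; v₂²/2g = 2.14²/19.62 = 0.233 m.
Total head H = z₁ + ψ₁ + v₁²/2g = 78.37 + 19.57 + 0.024 = 97.96 m.
ψ₂ = H − z₂ − v₂²/2g = 97.96 − 66.28 − 0.233 = 31.45 m.
P₂ = ρgψ₂ = 1000 × 9.81 × 31.45 ≈ 309 kPa.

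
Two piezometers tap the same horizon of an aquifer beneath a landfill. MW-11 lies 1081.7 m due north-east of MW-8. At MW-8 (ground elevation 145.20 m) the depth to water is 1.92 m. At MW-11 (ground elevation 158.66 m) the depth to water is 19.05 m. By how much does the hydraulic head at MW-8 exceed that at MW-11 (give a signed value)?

Total head at MW-8: h = 145.20 − 1.92 = 143.28 m.
Total head at MW-11: h = 158.66 − 19.05 = 139.61 m.
Head difference: h(MW-8) − h(MW-11) = 143.28 − 139.61 = 3.67 m.

Δh ≈ 3.67 m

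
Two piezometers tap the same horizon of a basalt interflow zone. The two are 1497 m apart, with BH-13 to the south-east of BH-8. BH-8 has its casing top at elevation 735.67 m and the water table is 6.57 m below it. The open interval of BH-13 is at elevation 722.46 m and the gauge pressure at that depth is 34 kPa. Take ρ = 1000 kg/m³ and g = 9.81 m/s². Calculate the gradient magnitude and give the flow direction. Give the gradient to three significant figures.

Total head at BH-8: h = 735.67 − 6.57 = 729.10 m.
Pressure head at BH-13: ψ = P/(ρg) = 34×1000 / (1000 × 9.81) = 3.47 m.
Total head at BH-13: h = z + ψ = 722.46 + 3.47 = 725.93 m.
Head difference: h(BH-8) − h(BH-13) = 729.10 − 725.93 = 3.17 m.
Hydraulic gradient: i = |Δh| / L = 3.17 / 1497 = 0.00212.
Flow is from higher to lower head: from BH-8 toward BH-13, i.e. toward the south-east.

i ≈ 0.00212; groundwater flows toward the south-east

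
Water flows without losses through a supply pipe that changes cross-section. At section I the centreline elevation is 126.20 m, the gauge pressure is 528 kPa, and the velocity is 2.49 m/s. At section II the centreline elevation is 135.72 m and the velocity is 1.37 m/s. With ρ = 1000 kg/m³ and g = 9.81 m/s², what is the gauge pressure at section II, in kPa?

Pressure head at I: ψ₁ = P₁/(ρg) = 528×1000 / (1000 × 9.81) = 53.82 m.
Velocity heads: v₁²/2g = 2.49²/19.62 = 0.316 m; v₂²/2g = 1.37²/19.62 = 0.096 m.
Total head H = z₁ + ψ₁ + v₁²/2g = 126.20 + 53.82 + 0.316 = 180.34 m.
ψ₂ = H − z₂ − v₂²/2g = 180.34 − 135.72 − 0.096 = 44.52 m.
P₂ = ρgψ₂ = 1000 × 9.81 × 44.52 ≈ 437 kPa.

P₂ ≈ 437 kPa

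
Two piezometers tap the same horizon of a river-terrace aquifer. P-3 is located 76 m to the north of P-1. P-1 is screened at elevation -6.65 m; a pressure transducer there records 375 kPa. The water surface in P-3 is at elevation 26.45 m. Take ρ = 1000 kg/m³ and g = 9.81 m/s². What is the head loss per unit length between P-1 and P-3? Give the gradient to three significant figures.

Pressure head at P-1: ψ = P/(ρg) = 375×1000 / (1000 × 9.81) = 38.23 m.
Total head at P-1: h = z + ψ = -6.65 + 38.23 = 31.58 m.
Total head at P-3: h = 26.45 m (water level in the piezometer is the total head).
Head difference: h(P-1) − h(P-3) = 31.58 − 26.45 = 5.13 m.
Hydraulic gradient: i = |Δh| / L = 5.13 / 76 = 0.0675.

i ≈ 0.0675 m/m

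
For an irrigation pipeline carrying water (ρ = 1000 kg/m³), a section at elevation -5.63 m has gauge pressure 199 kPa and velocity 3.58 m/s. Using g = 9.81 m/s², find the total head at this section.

Pressure head ψ = P/(ρg) = 199×1000 / (1000 × 9.81) = 20.29 m.
Velocity head = v²/(2g) = 3.58² / (2 × 9.81) = 0.653 m.
h = z + ψ + v²/(2g) = -5.63 + 20.29 + 0.653 = 15.31 m.

h ≈ 15.31 m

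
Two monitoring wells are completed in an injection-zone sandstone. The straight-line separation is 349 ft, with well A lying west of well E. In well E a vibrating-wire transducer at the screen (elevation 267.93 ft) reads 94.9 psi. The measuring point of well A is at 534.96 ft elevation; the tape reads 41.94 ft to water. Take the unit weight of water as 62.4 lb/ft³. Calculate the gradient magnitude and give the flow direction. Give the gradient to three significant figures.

Pressure head at well E: ψ = 144·P/γ = 144 × 94.9 / 62.4 = 219.00 ft.
Total head at well E: h = z + ψ = 267.93 + 219.00 = 486.93 ft.
Total head at well A: h = 534.96 − 41.94 = 493.02 ft.
Head difference: h(well E) − h(well A) = 486.93 − 493.02 = -6.09 ft.
Hydraulic gradient: i = |Δh| / L = 6.09 / 349 = 0.0174.
Flow is from higher to lower head: from well A toward well E, i.e. toward the east.

i ≈ 0.0174; groundwater flows toward the east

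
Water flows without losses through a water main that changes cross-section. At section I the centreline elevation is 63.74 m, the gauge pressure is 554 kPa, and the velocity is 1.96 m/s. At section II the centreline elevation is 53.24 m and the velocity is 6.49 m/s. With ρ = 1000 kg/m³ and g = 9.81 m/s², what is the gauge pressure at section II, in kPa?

Pressure head at I: ψ₁ = P₁/(ρg) = 554×1000 / (1000 × 9.81) = 56.47 m.
Velocity heads: v₁²/2g = 1.96²/19.62 = 0.196 m; v₂²/2g = 6.49²/19.62 = 2.147 m.
Total head H = z₁ + ψ₁ + v₁²/2g = 63.74 + 56.47 + 0.196 = 120.41 m.
ψ₂ = H − z₂ − v₂²/2g = 120.41 − 53.24 − 2.147 = 65.02 m.
P₂ = ρgψ₂ = 1000 × 9.81 × 65.02 ≈ 638 kPa.

P₂ ≈ 638 kPa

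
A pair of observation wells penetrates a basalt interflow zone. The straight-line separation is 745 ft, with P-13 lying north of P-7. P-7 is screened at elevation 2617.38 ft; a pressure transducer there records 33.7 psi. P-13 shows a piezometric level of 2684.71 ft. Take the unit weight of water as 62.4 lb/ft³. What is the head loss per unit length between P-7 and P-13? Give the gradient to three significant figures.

Pressure head at P-7: ψ = 144·P/γ = 144 × 33.7 / 62.4 = 77.77 ft.
Total head at P-7: h = z + ψ = 2617.38 + 77.77 = 2695.15 ft.
Total head at P-13: h = 2684.71 ft (water level in the piezometer is the total head).
Head difference: h(P-7) − h(P-13) = 2695.15 − 2684.71 = 10.44 ft.
Hydraulic gradient: i = |Δh| / L = 10.44 / 745 = 0.0140.

i ≈ 0.0140 ft/ft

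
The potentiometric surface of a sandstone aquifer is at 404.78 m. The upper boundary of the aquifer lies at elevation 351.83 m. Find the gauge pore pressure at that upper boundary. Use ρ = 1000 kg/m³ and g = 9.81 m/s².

Pressure head at the aquifer top: ψ = h − z = 404.78 − 351.83 = 52.95 m.
P = ρgψ = 1000 × 9.81 × 52.95 = 519439 Pa ≈ 519 kPa.

P ≈ 519 kPa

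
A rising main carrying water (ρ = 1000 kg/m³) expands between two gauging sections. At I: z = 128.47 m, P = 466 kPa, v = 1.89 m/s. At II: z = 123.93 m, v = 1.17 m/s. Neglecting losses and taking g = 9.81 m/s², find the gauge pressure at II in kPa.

Pressure head at I: ψ₁ = P₁/(ρg) = 466×1000 / (1000 × 9.81) = 47.50 m.
Velocity heads: v₁²/2g = 1.89²/19.62 = 0.182 m; v₂²/2g = 1.17²/19.62 = 0.070 m.
Total head H = z₁ + ψ₁ + v₁²/2g = 128.47 + 47.50 + 0.182 = 176.15 m.
ψ₂ = H − z₂ − v₂²/2g = 176.15 − 123.93 − 0.070 = 52.15 m.
P₂ = ρgψ₂ = 1000 × 9.81 × 52.15 ≈ 512 kPa.

P₂ ≈ 512 kPa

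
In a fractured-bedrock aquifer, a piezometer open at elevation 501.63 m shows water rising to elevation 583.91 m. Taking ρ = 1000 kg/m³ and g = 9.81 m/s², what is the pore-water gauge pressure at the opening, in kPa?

P ≈ 807 kPa

Pressure head ψ = h − z = 583.91 − 501.63 = 82.28 m.
P = ρgψ = 1000 × 9.81 × 82.28 = 807167 Pa ≈ 807 kPa.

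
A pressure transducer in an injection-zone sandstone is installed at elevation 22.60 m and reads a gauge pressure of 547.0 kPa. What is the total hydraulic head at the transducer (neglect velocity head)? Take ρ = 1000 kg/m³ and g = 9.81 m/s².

h ≈ 78.36 m

ψ = P/(ρg) = 547.0×1000 / (1000 × 9.81) = 55.76 m.
h = z + ψ = 22.60 + 55.76 = 78.36 m.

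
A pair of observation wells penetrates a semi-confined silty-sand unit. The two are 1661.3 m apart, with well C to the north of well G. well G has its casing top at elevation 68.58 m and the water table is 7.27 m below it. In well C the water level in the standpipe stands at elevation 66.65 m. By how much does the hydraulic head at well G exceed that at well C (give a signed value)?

Total head at well G: h = 68.58 − 7.27 = 61.31 m.
Total head at well C: h = 66.65 m (water level in the piezometer is the total head).
Head difference: h(well G) − h(well C) = 61.31 − 66.65 = -5.34 m.

Δh ≈ -5.34 m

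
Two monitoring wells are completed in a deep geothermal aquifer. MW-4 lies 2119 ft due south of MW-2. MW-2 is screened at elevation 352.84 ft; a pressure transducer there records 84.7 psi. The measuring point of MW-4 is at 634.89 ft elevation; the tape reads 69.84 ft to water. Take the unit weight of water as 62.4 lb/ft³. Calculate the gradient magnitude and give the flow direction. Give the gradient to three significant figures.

i ≈ 0.00790; groundwater flows toward the north

Pressure head at MW-2: ψ = 144·P/γ = 144 × 84.7 / 62.4 = 195.46 ft.
Total head at MW-2: h = z + ψ = 352.84 + 195.46 = 548.30 ft.
Total head at MW-4: h = 634.89 − 69.84 = 565.05 ft.
Head difference: h(MW-2) − h(MW-4) = 548.30 − 565.05 = -16.75 ft.
Hydraulic gradient: i = |Δh| / L = 16.75 / 2119 = 0.00790.
Flow is from higher to lower head: from MW-4 toward MW-2, i.e. toward the north.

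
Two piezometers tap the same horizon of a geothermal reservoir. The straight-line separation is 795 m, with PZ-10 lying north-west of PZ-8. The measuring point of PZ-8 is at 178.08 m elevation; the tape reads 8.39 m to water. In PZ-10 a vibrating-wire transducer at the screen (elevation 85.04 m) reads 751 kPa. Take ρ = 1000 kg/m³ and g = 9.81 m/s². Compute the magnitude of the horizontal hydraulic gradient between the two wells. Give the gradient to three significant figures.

i ≈ 0.0102

Total head at PZ-8: h = 178.08 − 8.39 = 169.69 m.
Pressure head at PZ-10: ψ = P/(ρg) = 751×1000 / (1000 × 9.81) = 76.55 m.
Total head at PZ-10: h = z + ψ = 85.04 + 76.55 = 161.59 m.
Head difference: h(PZ-8) − h(PZ-10) = 169.69 − 161.59 = 8.10 m.
Hydraulic gradient: i = |Δh| / L = 8.10 / 795 = 0.0102.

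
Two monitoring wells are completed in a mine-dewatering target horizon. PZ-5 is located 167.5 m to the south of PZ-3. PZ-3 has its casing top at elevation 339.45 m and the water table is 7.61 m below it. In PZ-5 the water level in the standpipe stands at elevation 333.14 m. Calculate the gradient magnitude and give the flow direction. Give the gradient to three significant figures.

Total head at PZ-3: h = 339.45 − 7.61 = 331.84 m.
Total head at PZ-5: h = 333.14 m (water level in the piezometer is the total head).
Head difference: h(PZ-3) − h(PZ-5) = 331.84 − 333.14 = -1.30 m.
Hydraulic gradient: i = |Δh| / L = 1.30 / 167.5 = 0.00776.
Flow is from higher to lower head: from PZ-5 toward PZ-3, i.e. toward the north.

i ≈ 0.00776; groundwater flows toward the north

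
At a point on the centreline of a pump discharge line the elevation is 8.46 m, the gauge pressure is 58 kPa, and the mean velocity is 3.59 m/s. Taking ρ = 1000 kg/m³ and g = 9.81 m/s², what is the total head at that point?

Pressure head ψ = P/(ρg) = 58×1000 / (1000 × 9.81) = 5.91 m.
Velocity head = v²/(2g) = 3.59² / (2 × 9.81) = 0.657 m.
h = z + ψ + v²/(2g) = 8.46 + 5.91 + 0.657 = 15.03 m.

h ≈ 15.03 m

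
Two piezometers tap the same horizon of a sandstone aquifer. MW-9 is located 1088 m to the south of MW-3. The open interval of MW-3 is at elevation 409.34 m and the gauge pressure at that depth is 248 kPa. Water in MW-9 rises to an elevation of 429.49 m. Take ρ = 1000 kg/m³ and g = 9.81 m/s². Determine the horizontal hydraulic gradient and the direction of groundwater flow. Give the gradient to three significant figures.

Pressure head at MW-3: ψ = P/(ρg) = 248×1000 / (1000 × 9.81) = 25.28 m.
Total head at MW-3: h = z + ψ = 409.34 + 25.28 = 434.62 m.
Total head at MW-9: h = 429.49 m (water level in the piezometer is the total head).
Head difference: h(MW-3) − h(MW-9) = 434.62 − 429.49 = 5.13 m.
Hydraulic gradient: i = |Δh| / L = 5.13 / 1088 = 0.00472.
Flow is from higher to lower head: from MW-3 toward MW-9, i.e. toward the south.

i ≈ 0.00472; groundwater flows toward the south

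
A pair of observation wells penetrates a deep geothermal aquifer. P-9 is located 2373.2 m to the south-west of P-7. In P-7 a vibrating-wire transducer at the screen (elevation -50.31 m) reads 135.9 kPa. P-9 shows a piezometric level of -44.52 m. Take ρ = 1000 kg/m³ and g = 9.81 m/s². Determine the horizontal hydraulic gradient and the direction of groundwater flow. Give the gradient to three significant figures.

i ≈ 0.00340; groundwater flows toward the south-west

Pressure head at P-7: ψ = P/(ρg) = 135.9×1000 / (1000 × 9.81) = 13.85 m.
Total head at P-7: h = z + ψ = -50.31 + 13.85 = -36.46 m.
Total head at P-9: h = -44.52 m (water level in the piezometer is the total head).
Head difference: h(P-7) − h(P-9) = -36.46 − (-44.52) = 8.06 m.
Hydraulic gradient: i = |Δh| / L = 8.06 / 2373.2 = 0.00340.
Flow is from higher to lower head: from P-7 toward P-9, i.e. toward the south-west.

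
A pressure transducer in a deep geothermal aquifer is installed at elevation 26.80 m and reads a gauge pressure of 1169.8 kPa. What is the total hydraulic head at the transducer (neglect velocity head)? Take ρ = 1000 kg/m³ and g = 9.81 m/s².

ψ = P/(ρg) = 1169.8×1000 / (1000 × 9.81) = 119.25 m.
h = z + ψ = 26.80 + 119.25 = 146.05 m.

h ≈ 146.05 m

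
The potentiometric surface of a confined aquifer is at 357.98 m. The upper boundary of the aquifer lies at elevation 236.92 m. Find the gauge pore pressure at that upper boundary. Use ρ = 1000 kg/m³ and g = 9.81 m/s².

Pressure head at the aquifer top: ψ = h − z = 357.98 − 236.92 = 121.06 m.
P = ρgψ = 1000 × 9.81 × 121.06 = 1187599 Pa ≈ 1190 kPa.

P ≈ 1190 kPa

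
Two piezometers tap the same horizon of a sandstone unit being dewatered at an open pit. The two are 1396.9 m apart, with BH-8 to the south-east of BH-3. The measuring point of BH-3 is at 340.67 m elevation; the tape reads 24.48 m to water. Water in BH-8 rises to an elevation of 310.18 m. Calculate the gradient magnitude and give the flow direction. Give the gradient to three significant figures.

Total head at BH-3: h = 340.67 − 24.48 = 316.19 m.
Total head at BH-8: h = 310.18 m (water level in the piezometer is the total head).
Head difference: h(BH-3) − h(BH-8) = 316.19 − 310.18 = 6.01 m.
Hydraulic gradient: i = |Δh| / L = 6.01 / 1396.9 = 0.00430.
Flow is from higher to lower head: from BH-3 toward BH-8, i.e. toward the south-east.

i ≈ 0.00430; groundwater flows toward the south-east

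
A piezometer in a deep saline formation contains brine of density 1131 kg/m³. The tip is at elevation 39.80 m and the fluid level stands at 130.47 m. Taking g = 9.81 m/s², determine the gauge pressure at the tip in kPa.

Pressure head ψ = h − z = 130.47 − 39.80 = 90.67 m.
P = ρgψ = 1131 × 9.81 × 90.67 = 1005994 Pa ≈ 1010 kPa.

P ≈ 1010 kPa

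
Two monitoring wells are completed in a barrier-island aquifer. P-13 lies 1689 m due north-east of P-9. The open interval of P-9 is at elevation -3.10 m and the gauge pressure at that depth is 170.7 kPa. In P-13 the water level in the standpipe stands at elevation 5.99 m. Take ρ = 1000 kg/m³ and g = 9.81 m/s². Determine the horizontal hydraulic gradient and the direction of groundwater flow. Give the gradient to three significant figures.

i ≈ 0.00492; groundwater flows toward the north-east

Pressure head at P-9: ψ = P/(ρg) = 170.7×1000 / (1000 × 9.81) = 17.40 m.
Total head at P-9: h = z + ψ = -3.10 + 17.40 = 14.30 m.
Total head at P-13: h = 5.99 m (water level in the piezometer is the total head).
Head difference: h(P-9) − h(P-13) = 14.30 − 5.99 = 8.31 m.
Hydraulic gradient: i = |Δh| / L = 8.31 / 1689 = 0.00492.
Flow is from higher to lower head: from P-9 toward P-13, i.e. toward the north-east.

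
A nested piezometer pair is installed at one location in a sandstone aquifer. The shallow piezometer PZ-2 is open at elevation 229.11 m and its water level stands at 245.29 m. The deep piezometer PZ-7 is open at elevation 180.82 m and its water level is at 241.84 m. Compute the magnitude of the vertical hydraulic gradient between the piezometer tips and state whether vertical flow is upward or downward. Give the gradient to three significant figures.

|i_v| ≈ 0.0714; vertical flow is downward

Total head at PZ-2: h = 245.29 m (water level in the standpipe).
Total head at PZ-7: h = 241.84 m.
Δh = h(PZ-2) − h(PZ-7) = 245.29 − 241.84 = 3.45 m.
Vertical separation Δz = 229.11 − 180.82 = 48.29 m.
|i_v| = |Δh| / Δz = 3.45 / 48.29 = 0.0714.
Head is higher in the shallow piezometer, so vertical flow is downward (recharge condition).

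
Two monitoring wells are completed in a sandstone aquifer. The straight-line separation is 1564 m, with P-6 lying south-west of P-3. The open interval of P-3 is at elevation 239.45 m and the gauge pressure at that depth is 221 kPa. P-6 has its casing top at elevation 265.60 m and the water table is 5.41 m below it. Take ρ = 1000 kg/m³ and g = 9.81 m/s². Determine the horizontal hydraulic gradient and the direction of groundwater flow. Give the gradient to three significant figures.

i ≈ 0.00114; groundwater flows toward the south-west

Pressure head at P-3: ψ = P/(ρg) = 221×1000 / (1000 × 9.81) = 22.53 m.
Total head at P-3: h = z + ψ = 239.45 + 22.53 = 261.98 m.
Total head at P-6: h = 265.60 − 5.41 = 260.19 m.
Head difference: h(P-3) − h(P-6) = 261.98 − 260.19 = 1.79 m.
Hydraulic gradient: i = |Δh| / L = 1.79 / 1564 = 0.00114.
Flow is from higher to lower head: from P-3 toward P-6, i.e. toward the south-west.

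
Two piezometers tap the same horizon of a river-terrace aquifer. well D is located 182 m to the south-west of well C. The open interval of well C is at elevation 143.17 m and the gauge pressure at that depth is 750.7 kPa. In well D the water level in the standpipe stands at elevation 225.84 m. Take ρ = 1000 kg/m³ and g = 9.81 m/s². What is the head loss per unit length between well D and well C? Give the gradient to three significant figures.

Pressure head at well C: ψ = P/(ρg) = 750.7×1000 / (1000 × 9.81) = 76.52 m.
Total head at well C: h = z + ψ = 143.17 + 76.52 = 219.69 m.
Total head at well D: h = 225.84 m (water level in the piezometer is the total head).
Head difference: h(well C) − h(well D) = 219.69 − 225.84 = -6.15 m.
Hydraulic gradient: i = |Δh| / L = 6.15 / 182 = 0.0338.

i ≈ 0.0338 m/m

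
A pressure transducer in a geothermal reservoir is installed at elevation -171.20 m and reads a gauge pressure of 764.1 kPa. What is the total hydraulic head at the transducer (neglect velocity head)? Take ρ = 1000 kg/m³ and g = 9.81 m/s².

h ≈ -93.31 m

ψ = P/(ρg) = 764.1×1000 / (1000 × 9.81) = 77.89 m.
h = z + ψ = -171.20 + 77.89 = -93.31 m.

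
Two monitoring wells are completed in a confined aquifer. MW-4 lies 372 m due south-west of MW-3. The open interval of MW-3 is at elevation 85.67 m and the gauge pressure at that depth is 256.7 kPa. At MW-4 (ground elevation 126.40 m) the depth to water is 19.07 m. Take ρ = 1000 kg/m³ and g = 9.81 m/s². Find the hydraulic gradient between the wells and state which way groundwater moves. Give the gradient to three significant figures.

Pressure head at MW-3: ψ = P/(ρg) = 256.7×1000 / (1000 × 9.81) = 26.17 m.
Total head at MW-3: h = z + ψ = 85.67 + 26.17 = 111.84 m.
Total head at MW-4: h = 126.40 − 19.07 = 107.33 m.
Head difference: h(MW-3) − h(MW-4) = 111.84 − 107.33 = 4.51 m.
Hydraulic gradient: i = |Δh| / L = 4.51 / 372 = 0.0121.
Flow is from higher to lower head: from MW-3 toward MW-4, i.e. toward the south-west.

i ≈ 0.0121; groundwater flows toward the south-west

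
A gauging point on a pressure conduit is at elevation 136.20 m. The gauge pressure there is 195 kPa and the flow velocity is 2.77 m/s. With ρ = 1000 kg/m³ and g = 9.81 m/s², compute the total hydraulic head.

h ≈ 156.47 m

Pressure head ψ = P/(ρg) = 195×1000 / (1000 × 9.81) = 19.88 m.
Velocity head = v²/(2g) = 2.77² / (2 × 9.81) = 0.391 m.
h = z + ψ + v²/(2g) = 136.20 + 19.88 + 0.391 = 156.47 m.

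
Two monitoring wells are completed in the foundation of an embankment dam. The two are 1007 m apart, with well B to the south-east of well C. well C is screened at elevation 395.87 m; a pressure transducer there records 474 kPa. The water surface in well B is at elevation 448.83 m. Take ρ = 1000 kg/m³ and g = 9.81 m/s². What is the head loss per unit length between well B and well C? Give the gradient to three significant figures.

i ≈ 0.00461 m/m

Pressure head at well C: ψ = P/(ρg) = 474×1000 / (1000 × 9.81) = 48.32 m.
Total head at well C: h = z + ψ = 395.87 + 48.32 = 444.19 m.
Total head at well B: h = 448.83 m (water level in the piezometer is the total head).
Head difference: h(well C) − h(well B) = 444.19 − 448.83 = -4.64 m.
Hydraulic gradient: i = |Δh| / L = 4.64 / 1007 = 0.00461.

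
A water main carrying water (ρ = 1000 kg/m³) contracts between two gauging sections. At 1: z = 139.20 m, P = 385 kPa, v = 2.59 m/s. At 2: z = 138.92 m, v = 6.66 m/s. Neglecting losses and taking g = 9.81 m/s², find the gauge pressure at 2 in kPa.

Pressure head at 1: ψ₁ = P₁/(ρg) = 385×1000 / (1000 × 9.81) = 39.25 m.
Velocity heads: v₁²/2g = 2.59²/19.62 = 0.342 m; v₂²/2g = 6.66²/19.62 = 2.261 m.
Total head H = z₁ + ψ₁ + v₁²/2g = 139.20 + 39.25 + 0.342 = 178.79 m.
ψ₂ = H − z₂ − v₂²/2g = 178.79 − 138.92 − 2.261 = 37.61 m.
P₂ = ρgψ₂ = 1000 × 9.81 × 37.61 ≈ 369 kPa.

P₂ ≈ 369 kPa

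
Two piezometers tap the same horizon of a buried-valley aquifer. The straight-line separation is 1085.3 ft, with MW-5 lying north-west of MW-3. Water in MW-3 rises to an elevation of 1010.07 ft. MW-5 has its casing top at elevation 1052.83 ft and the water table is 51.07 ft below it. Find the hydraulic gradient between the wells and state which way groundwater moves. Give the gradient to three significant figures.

Total head at MW-3: h = 1010.07 ft (water level in the piezometer is the total head).
Total head at MW-5: h = 1052.83 − 51.07 = 1001.76 ft.
Head difference: h(MW-3) − h(MW-5) = 1010.07 − 1001.76 = 8.31 ft.
Hydraulic gradient: i = |Δh| / L = 8.31 / 1085.3 = 0.00766.
Flow is from higher to lower head: from MW-3 toward MW-5, i.e. toward the north-west.

i ≈ 0.00766; groundwater flows toward the north-west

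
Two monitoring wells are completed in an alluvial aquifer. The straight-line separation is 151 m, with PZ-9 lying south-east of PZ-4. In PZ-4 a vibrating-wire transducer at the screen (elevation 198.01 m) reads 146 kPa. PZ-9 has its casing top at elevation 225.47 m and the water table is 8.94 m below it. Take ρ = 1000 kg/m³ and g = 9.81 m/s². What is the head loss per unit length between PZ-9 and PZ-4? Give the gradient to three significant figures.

i ≈ 0.0241 m/m

Pressure head at PZ-4: ψ = P/(ρg) = 146×1000 / (1000 × 9.81) = 14.88 m.
Total head at PZ-4: h = z + ψ = 198.01 + 14.88 = 212.89 m.
Total head at PZ-9: h = 225.47 − 8.94 = 216.53 m.
Head difference: h(PZ-4) − h(PZ-9) = 212.89 − 216.53 = -3.64 m.
Hydraulic gradient: i = |Δh| / L = 3.64 / 151 = 0.0241.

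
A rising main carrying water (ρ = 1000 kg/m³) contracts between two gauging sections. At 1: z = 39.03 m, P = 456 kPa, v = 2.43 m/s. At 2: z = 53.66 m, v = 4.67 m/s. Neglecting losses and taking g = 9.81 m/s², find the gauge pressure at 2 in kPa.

P₂ ≈ 305 kPa

Pressure head at 1: ψ₁ = P₁/(ρg) = 456×1000 / (1000 × 9.81) = 46.48 m.
Velocity heads: v₁²/2g = 2.43²/19.62 = 0.301 m; v₂²/2g = 4.67²/19.62 = 1.112 m.
Total head H = z₁ + ψ₁ + v₁²/2g = 39.03 + 46.48 + 0.301 = 85.81 m.
ψ₂ = H − z₂ − v₂²/2g = 85.81 − 53.66 − 1.112 = 31.04 m.
P₂ = ρgψ₂ = 1000 × 9.81 × 31.04 ≈ 305 kPa.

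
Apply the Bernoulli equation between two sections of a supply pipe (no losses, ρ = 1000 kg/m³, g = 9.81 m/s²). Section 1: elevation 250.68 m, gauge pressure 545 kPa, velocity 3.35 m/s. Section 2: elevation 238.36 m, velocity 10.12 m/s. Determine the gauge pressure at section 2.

P₂ ≈ 620 kPa

Pressure head at 1: ψ₁ = P₁/(ρg) = 545×1000 / (1000 × 9.81) = 55.56 m.
Velocity heads: v₁²/2g = 3.35²/19.62 = 0.572 m; v₂²/2g = 10.12²/19.62 = 5.220 m.
Total head H = z₁ + ψ₁ + v₁²/2g = 250.68 + 55.56 + 0.572 = 306.81 m.
ψ₂ = H − z₂ − v₂²/2g = 306.81 − 238.36 − 5.220 = 63.23 m.
P₂ = ρgψ₂ = 1000 × 9.81 × 63.23 ≈ 620 kPa.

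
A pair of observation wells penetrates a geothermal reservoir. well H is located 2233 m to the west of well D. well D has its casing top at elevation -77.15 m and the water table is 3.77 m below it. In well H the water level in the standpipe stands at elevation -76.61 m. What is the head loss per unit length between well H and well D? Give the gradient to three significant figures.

i ≈ 0.00193 m/m

Total head at well D: h = -77.15 − 3.77 = -80.92 m.
Total head at well H: h = -76.61 m (water level in the piezometer is the total head).
Head difference: h(well D) − h(well H) = -80.92 − (-76.61) = -4.31 m.
Hydraulic gradient: i = |Δh| / L = 4.31 / 2233 = 0.00193.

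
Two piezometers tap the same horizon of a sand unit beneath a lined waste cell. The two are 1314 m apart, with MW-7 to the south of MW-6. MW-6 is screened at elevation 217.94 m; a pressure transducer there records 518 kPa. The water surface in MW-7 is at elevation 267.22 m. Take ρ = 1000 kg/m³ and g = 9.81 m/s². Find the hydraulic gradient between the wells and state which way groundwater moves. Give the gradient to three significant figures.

i ≈ 0.00268; groundwater flows toward the south

Pressure head at MW-6: ψ = P/(ρg) = 518×1000 / (1000 × 9.81) = 52.80 m.
Total head at MW-6: h = z + ψ = 217.94 + 52.80 = 270.74 m.
Total head at MW-7: h = 267.22 m (water level in the piezometer is the total head).
Head difference: h(MW-6) − h(MW-7) = 270.74 − 267.22 = 3.52 m.
Hydraulic gradient: i = |Δh| / L = 3.52 / 1314 = 0.00268.
Flow is from higher to lower head: from MW-6 toward MW-7, i.e. toward the south.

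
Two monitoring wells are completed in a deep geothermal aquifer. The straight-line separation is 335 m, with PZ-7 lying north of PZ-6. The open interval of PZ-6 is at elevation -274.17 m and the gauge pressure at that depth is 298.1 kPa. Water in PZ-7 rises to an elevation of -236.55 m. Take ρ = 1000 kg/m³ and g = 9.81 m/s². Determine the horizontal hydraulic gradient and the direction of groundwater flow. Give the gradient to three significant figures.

Pressure head at PZ-6: ψ = P/(ρg) = 298.1×1000 / (1000 × 9.81) = 30.39 m.
Total head at PZ-6: h = z + ψ = -274.17 + 30.39 = -243.78 m.
Total head at PZ-7: h = -236.55 m (water level in the piezometer is the total head).
Head difference: h(PZ-6) − h(PZ-7) = -243.78 − (-236.55) = -7.23 m.
Hydraulic gradient: i = |Δh| / L = 7.23 / 335 = 0.0216.
Flow is from higher to lower head: from PZ-7 toward PZ-6, i.e. toward the south.

i ≈ 0.0216; groundwater flows toward the south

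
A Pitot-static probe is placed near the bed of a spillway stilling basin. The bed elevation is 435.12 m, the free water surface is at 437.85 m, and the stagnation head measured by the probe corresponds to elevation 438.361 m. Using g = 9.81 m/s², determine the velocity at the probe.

v ≈ 3.17 m/s

Near the bed, under hydrostatic conditions, the piezometric head (z + ψ) equals the free-surface elevation, 437.85 m.
Velocity head = total − piezometric = 438.361 − 437.85 = 0.511 m.
v = √(2g·h_v) = √(2 × 9.81 × 0.511) = 3.17 m/s.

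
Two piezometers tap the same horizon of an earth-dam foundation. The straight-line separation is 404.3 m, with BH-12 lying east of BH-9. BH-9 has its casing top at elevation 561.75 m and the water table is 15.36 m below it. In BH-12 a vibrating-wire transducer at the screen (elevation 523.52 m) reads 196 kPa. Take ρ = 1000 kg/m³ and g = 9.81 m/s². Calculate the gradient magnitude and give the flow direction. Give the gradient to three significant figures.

Total head at BH-9: h = 561.75 − 15.36 = 546.39 m.
Pressure head at BH-12: ψ = P/(ρg) = 196×1000 / (1000 × 9.81) = 19.98 m.
Total head at BH-12: h = z + ψ = 523.52 + 19.98 = 543.50 m.
Head difference: h(BH-9) − h(BH-12) = 546.39 − 543.50 = 2.89 m.
Hydraulic gradient: i = |Δh| / L = 2.89 / 404.3 = 0.00715.
Flow is from higher to lower head: from BH-9 toward BH-12, i.e. toward the east.

i ≈ 0.00715; groundwater flows toward the east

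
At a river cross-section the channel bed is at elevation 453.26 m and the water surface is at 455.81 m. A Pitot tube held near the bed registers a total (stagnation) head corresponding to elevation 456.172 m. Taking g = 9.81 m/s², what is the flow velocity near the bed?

v ≈ 2.67 m/s

Near the bed, under hydrostatic conditions, the piezometric head (z + ψ) equals the free-surface elevation, 455.81 m.
Velocity head = total − piezometric = 456.172 − 455.81 = 0.362 m.
v = √(2g·h_v) = √(2 × 9.81 × 0.362) = 2.67 m/s.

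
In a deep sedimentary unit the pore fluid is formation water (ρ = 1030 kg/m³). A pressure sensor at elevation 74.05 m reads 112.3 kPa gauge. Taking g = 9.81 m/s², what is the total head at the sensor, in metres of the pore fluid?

h ≈ 85.16 m

ψ = P/(ρg) = 112.3×1000 / (1030 × 9.81) = 11.11 m.
h = z + ψ = 74.05 + 11.11 = 85.16 m.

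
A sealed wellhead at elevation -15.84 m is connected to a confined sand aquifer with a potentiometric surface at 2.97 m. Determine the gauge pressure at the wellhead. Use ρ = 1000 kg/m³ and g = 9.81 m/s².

P ≈ 185 kPa

Head above the cap: Δh = 2.97 − (-15.84) = 18.81 m.
P = ρgΔh = 1000 × 9.81 × 18.81 = 184526 Pa ≈ 185 kPa.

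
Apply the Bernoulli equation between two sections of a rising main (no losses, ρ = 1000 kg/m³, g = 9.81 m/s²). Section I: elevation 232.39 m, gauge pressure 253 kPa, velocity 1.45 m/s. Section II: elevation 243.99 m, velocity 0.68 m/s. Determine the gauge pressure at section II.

P₂ ≈ 140 kPa

Pressure head at I: ψ₁ = P₁/(ρg) = 253×1000 / (1000 × 9.81) = 25.79 m.
Velocity heads: v₁²/2g = 1.45²/19.62 = 0.107 m; v₂²/2g = 0.68²/19.62 = 0.024 m.
Total head H = z₁ + ψ₁ + v₁²/2g = 232.39 + 25.79 + 0.107 = 258.29 m.
ψ₂ = H − z₂ − v₂²/2g = 258.29 − 243.99 − 0.024 = 14.28 m.
P₂ = ρgψ₂ = 1000 × 9.81 × 14.28 ≈ 140 kPa.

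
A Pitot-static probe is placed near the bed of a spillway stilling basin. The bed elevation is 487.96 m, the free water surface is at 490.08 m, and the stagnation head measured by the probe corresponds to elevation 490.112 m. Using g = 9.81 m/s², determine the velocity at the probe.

Near the bed, under hydrostatic conditions, the piezometric head (z + ψ) equals the free-surface elevation, 490.08 m.
Velocity head = total − piezometric = 490.112 − 490.08 = 0.032 m.
v = √(2g·h_v) = √(2 × 9.81 × 0.032) = 0.792 m/s.

v ≈ 0.792 m/s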